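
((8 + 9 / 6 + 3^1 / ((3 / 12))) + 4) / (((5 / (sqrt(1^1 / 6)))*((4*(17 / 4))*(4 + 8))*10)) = sqrt(6) / 2400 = 0.00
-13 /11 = -1.18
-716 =-716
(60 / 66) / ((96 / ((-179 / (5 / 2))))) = -0.68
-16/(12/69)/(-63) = 92/63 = 1.46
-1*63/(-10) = 63/10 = 6.30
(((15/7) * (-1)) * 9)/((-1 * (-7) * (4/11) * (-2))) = 3.79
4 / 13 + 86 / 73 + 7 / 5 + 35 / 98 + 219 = 14763597 / 66430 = 222.24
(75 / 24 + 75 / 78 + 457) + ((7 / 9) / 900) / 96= 4661031691 / 10108800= 461.09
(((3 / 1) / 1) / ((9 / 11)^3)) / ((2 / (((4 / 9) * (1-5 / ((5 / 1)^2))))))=0.97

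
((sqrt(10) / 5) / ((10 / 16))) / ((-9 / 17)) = -136*sqrt(10) / 225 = -1.91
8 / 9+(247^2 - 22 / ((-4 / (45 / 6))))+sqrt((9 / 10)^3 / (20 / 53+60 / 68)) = 27 * sqrt(409054) / 22700+2197841 / 36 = 61051.90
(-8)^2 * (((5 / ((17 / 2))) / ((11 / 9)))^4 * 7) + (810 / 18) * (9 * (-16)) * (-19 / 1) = 150584341198320 / 1222830961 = 123144.04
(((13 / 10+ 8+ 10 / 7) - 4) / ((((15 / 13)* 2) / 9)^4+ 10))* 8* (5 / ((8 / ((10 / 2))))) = 1089630711 / 64804348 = 16.81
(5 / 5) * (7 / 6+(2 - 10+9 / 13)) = -6.14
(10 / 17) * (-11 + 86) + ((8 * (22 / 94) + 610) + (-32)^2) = 1342312 / 799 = 1679.99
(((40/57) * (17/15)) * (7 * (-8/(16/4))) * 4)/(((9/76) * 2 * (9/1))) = -15232/729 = -20.89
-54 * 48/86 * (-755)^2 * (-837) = 618335758800/43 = 14379901367.44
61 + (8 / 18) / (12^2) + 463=169777 / 324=524.00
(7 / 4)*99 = 693 / 4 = 173.25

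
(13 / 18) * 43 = 559 / 18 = 31.06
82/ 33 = 2.48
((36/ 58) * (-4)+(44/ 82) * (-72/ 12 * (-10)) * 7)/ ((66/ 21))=927528/ 13079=70.92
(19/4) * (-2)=-19/2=-9.50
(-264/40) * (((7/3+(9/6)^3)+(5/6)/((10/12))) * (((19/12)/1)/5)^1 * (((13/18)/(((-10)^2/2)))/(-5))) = 437437/10800000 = 0.04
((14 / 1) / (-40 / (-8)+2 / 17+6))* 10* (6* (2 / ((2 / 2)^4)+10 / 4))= 340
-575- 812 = -1387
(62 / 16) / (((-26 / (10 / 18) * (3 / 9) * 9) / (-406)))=31465 / 2808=11.21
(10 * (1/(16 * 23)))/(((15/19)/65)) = 1235/552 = 2.24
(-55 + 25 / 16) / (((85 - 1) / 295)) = -84075 / 448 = -187.67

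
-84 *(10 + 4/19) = -857.68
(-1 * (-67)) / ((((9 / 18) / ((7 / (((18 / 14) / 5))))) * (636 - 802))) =-16415 / 747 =-21.97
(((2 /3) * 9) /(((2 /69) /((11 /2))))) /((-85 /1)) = -2277 /170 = -13.39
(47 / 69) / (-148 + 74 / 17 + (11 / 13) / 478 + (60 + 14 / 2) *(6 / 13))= -4964986 / 821634681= -0.01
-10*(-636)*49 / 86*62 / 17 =9660840 / 731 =13215.92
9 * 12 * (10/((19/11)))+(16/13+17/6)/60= 55604423/88920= 625.33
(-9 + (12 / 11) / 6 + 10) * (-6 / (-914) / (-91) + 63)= 2619978 / 35189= 74.45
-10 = -10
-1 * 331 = -331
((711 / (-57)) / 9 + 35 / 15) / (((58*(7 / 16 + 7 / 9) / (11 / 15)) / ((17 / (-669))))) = -26928 / 107513875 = -0.00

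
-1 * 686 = -686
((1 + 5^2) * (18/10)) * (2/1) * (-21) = -9828/5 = -1965.60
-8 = -8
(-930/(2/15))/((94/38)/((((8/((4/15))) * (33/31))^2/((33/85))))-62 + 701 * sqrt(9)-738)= -334559362500/62499091667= -5.35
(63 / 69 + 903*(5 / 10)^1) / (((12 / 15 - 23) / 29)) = -1005865 / 1702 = -590.99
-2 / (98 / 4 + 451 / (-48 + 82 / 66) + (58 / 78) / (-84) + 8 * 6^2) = -10109736 / 1530844795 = -0.01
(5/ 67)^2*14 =350/ 4489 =0.08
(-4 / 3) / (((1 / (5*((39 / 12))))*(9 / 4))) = -260 / 27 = -9.63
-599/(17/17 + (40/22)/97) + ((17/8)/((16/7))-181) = -106863287/139136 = -768.05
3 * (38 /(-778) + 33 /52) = 35547 /20228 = 1.76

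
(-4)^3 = -64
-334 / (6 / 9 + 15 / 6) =-2004 / 19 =-105.47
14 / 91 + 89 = 1159 / 13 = 89.15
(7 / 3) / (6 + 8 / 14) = 0.36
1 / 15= 0.07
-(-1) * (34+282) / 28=79 / 7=11.29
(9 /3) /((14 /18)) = 27 /7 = 3.86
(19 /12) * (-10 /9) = -95 /54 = -1.76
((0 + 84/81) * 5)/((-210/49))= -98/81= -1.21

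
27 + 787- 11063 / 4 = -7807 / 4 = -1951.75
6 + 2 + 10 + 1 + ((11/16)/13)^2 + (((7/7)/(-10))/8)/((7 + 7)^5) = 138176565421/7271380480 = 19.00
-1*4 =-4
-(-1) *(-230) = -230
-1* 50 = -50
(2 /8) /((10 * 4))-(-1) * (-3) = -479 /160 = -2.99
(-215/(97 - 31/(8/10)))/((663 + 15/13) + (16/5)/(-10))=-139750/25134409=-0.01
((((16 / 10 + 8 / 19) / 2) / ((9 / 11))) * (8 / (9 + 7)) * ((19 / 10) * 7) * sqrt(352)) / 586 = 1232 * sqrt(22) / 21975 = 0.26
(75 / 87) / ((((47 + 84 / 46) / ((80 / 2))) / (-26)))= -18.36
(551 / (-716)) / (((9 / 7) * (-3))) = 3857 / 19332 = 0.20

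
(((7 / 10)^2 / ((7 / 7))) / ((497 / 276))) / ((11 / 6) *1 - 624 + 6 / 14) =-20286 / 46350575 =-0.00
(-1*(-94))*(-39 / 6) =-611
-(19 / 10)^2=-361 / 100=-3.61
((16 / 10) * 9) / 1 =72 / 5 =14.40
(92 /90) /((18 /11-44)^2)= 0.00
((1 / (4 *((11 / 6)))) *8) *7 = 84 / 11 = 7.64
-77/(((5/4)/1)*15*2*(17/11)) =-1694/1275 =-1.33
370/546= 185/273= 0.68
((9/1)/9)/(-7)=-1/7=-0.14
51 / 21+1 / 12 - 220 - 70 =-24149 / 84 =-287.49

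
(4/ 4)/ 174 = 1/ 174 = 0.01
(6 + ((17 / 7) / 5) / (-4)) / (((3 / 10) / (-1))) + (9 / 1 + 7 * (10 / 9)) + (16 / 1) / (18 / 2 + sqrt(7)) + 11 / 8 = 9389 / 18648 - 8 * sqrt(7) / 37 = -0.07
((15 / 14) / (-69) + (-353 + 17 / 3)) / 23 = -335539 / 22218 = -15.10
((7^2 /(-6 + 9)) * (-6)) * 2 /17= -196 /17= -11.53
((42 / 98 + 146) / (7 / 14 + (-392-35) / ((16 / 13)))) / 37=-16400 / 1435637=-0.01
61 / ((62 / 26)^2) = 10309 / 961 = 10.73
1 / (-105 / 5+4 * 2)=-1 / 13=-0.08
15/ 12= 5/ 4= 1.25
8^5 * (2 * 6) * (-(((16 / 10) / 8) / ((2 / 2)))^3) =-393216 / 125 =-3145.73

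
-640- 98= -738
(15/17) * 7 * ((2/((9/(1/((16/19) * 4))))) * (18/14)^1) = 285/544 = 0.52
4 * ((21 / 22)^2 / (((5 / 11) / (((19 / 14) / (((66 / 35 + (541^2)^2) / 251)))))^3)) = 526154442842259 / 215606227814830208452355513175386280808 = 0.00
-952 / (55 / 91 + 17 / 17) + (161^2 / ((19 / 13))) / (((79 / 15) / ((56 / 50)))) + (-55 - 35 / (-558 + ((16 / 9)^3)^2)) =478719066943147497 / 153274471849630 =3123.28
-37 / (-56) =0.66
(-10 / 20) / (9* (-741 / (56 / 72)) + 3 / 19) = 133 / 2280756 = 0.00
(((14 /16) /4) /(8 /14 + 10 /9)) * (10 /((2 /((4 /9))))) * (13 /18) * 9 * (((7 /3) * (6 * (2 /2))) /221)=1715 /14416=0.12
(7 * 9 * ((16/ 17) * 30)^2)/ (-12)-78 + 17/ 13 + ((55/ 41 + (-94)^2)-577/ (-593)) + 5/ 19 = 7942533414174/ 1735534879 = 4576.42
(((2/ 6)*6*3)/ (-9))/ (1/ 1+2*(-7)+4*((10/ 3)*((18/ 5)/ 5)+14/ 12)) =-0.53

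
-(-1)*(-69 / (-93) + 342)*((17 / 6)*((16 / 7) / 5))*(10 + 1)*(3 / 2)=1589500 / 217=7324.88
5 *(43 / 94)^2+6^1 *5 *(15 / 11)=4077895 / 97196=41.96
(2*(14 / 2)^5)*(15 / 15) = 33614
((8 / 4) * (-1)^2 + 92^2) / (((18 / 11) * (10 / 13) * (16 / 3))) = 201773 / 160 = 1261.08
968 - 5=963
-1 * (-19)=19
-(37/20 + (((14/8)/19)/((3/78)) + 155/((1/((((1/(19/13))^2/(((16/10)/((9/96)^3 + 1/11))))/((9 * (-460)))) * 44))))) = -411425042569/97946173440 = -4.20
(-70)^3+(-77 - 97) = -343174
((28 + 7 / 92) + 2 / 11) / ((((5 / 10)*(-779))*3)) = -28597 / 1182522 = -0.02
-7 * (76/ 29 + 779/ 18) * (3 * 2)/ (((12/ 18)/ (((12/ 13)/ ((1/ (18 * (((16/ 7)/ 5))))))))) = -3184704/ 145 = -21963.48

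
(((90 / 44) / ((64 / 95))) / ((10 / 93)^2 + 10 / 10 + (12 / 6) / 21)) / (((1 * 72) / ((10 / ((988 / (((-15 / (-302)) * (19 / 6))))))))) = 718948125 / 11853212360704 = 0.00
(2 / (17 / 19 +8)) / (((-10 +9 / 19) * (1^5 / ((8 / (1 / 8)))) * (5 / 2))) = -92416 / 152945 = -0.60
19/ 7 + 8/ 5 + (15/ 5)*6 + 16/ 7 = 123/ 5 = 24.60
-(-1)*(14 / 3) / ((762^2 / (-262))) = -917 / 435483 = -0.00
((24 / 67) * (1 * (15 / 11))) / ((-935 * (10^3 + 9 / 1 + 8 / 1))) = -8 / 15573547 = -0.00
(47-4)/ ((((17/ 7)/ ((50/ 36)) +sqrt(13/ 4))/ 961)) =-8851386600/ 23581 +2531033750 * sqrt(13)/ 23581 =11635.87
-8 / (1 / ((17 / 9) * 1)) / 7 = -136 / 63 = -2.16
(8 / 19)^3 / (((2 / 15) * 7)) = 3840 / 48013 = 0.08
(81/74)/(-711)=-9/5846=-0.00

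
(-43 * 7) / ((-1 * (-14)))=-43 / 2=-21.50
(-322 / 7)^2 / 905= 2.34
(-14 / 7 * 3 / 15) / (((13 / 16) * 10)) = -16 / 325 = -0.05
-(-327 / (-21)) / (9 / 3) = -109 / 21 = -5.19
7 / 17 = 0.41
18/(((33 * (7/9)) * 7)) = 54/539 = 0.10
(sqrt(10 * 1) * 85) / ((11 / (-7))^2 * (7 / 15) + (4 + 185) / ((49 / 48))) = 1.44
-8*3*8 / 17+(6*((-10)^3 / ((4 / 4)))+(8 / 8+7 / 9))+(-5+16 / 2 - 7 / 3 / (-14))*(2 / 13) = -11951959 / 1989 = -6009.03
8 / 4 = 2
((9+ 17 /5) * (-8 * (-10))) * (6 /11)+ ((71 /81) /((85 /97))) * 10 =8347418 /15147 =551.09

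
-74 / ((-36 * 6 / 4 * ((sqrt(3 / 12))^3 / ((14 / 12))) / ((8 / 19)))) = 8288 / 1539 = 5.39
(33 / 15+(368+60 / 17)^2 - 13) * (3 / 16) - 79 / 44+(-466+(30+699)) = 3324035391 / 127160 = 26140.57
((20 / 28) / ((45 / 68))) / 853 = 68 / 53739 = 0.00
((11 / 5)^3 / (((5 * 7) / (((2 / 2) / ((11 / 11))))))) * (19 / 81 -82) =-8815213 / 354375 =-24.88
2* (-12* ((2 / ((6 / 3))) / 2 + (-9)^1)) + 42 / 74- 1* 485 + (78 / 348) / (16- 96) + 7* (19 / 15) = -27973735 / 103008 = -271.57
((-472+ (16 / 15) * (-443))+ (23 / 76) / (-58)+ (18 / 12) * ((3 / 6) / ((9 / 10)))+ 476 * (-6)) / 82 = -83745503 / 1807280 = -46.34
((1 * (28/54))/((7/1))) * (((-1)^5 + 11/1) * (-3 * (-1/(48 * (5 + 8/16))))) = 5/594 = 0.01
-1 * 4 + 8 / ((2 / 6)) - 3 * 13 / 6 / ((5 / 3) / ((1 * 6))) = -17 / 5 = -3.40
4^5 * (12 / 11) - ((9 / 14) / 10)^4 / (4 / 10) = 1117.09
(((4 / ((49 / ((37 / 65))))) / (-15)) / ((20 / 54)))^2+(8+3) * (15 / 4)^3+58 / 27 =6378733827449143 / 10955763000000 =582.23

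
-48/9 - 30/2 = -61/3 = -20.33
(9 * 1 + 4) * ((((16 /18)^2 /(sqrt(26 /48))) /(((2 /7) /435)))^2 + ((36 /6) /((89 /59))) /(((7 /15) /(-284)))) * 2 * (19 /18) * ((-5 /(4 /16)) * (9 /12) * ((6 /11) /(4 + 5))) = -998090690095600 /14987511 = -66594826.19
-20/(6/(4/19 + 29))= -1850/19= -97.37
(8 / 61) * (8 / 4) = 16 / 61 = 0.26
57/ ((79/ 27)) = 19.48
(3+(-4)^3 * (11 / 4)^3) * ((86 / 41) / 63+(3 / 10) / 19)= -15995096 / 245385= -65.18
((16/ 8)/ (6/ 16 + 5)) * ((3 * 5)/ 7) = 240/ 301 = 0.80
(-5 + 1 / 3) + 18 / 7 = -44 / 21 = -2.10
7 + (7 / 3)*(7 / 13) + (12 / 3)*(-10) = -1238 / 39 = -31.74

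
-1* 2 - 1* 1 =-3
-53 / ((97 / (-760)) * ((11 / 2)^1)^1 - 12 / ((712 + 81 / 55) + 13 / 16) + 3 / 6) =50637679760 / 209022497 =242.26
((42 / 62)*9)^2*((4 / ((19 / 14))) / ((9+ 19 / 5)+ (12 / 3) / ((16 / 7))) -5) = -315833175 / 1771123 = -178.32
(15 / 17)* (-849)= -12735 / 17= -749.12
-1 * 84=-84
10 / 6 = 5 / 3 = 1.67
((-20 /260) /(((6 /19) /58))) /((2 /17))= -9367 /78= -120.09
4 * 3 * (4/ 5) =48/ 5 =9.60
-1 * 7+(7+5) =5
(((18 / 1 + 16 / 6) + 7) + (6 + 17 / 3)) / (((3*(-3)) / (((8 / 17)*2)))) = -1888 / 459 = -4.11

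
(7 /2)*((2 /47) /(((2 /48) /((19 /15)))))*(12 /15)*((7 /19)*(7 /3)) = 10976 /3525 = 3.11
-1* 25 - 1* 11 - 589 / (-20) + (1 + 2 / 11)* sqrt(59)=-131 / 20 + 13* sqrt(59) / 11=2.53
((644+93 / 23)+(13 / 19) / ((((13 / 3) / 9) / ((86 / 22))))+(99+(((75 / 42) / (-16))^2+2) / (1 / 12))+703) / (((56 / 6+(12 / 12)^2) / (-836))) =-267682005135 / 2235968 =-119716.38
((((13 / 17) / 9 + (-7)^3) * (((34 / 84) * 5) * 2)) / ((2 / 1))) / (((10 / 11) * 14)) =-288563 / 5292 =-54.53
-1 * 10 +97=87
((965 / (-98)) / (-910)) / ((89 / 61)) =11773 / 1587404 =0.01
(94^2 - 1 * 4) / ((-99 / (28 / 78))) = -41216 / 1287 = -32.02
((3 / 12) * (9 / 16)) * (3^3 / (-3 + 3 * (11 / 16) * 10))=81 / 376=0.22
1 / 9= 0.11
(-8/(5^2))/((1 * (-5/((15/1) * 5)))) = 24/5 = 4.80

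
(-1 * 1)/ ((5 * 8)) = -1/ 40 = -0.02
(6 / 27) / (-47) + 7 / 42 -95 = -80233 / 846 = -94.84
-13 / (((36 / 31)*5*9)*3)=-403 / 4860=-0.08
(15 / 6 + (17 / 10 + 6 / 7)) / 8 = 0.63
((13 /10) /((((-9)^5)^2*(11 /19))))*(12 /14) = 247 /447470664795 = 0.00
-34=-34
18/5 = 3.60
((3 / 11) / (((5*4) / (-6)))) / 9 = -1 / 110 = -0.01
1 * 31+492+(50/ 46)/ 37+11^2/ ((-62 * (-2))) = 55295123/ 105524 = 524.01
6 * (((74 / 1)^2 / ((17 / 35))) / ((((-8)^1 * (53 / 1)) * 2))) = -79.77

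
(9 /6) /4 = 3 /8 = 0.38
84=84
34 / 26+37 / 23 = 872 / 299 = 2.92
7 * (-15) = -105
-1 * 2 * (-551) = 1102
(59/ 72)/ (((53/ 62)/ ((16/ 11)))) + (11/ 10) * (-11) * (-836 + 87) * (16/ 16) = 475603523/ 52470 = 9064.29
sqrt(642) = 25.34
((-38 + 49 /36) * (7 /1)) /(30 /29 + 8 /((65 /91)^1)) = -1338785 /63864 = -20.96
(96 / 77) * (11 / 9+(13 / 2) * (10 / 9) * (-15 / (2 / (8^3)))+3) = -7985984 / 231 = -34571.36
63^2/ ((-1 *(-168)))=189/ 8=23.62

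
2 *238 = 476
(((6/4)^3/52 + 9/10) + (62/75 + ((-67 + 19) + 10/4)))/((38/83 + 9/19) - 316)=2150559631/15502125600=0.14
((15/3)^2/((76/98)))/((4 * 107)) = 1225/16264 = 0.08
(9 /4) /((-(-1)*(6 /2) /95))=285 /4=71.25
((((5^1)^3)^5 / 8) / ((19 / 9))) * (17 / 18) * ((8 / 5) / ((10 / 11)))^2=100439453125 / 19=5286287006.58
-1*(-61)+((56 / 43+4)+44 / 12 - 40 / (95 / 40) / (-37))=6386558 / 90687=70.42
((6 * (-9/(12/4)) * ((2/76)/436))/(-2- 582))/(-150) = -3/241892800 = -0.00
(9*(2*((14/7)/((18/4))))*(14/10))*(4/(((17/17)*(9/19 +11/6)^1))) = 25536/1315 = 19.42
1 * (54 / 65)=54 / 65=0.83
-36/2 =-18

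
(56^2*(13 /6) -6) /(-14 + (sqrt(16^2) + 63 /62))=74276 /33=2250.79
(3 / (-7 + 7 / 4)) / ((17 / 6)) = -24 / 119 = -0.20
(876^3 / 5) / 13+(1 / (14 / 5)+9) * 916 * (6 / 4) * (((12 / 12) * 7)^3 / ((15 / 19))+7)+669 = 1041192563 / 65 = 16018347.12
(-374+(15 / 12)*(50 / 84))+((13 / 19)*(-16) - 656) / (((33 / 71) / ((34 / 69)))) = -79313615 / 73416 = -1080.33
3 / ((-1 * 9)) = -1 / 3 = -0.33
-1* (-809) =809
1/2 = 0.50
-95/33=-2.88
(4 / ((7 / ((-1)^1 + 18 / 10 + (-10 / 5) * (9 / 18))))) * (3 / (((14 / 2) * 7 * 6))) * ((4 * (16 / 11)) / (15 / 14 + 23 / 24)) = -3072 / 918995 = -0.00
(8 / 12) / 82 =1 / 123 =0.01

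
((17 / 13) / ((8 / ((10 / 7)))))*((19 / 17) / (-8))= -95 / 2912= -0.03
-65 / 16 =-4.06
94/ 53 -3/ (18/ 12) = -12/ 53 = -0.23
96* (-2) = -192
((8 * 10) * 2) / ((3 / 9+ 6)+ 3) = 120 / 7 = 17.14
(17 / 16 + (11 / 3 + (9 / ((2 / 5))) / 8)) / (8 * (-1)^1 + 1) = -181 / 168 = -1.08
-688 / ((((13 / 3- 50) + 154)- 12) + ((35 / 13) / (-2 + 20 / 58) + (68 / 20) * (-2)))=-715520 / 91423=-7.83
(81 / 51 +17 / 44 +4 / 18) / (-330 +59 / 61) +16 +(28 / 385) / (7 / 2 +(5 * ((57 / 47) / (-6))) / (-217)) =24169526906647 / 1509267747240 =16.01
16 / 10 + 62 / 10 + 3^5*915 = 1111764 / 5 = 222352.80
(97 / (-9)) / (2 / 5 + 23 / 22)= -10670 / 1431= -7.46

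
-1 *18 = -18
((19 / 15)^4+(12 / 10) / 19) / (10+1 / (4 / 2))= 0.25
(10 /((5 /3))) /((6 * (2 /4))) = 2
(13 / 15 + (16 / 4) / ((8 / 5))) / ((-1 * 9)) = -101 / 270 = -0.37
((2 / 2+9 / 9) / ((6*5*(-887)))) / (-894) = 1 / 11894670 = 0.00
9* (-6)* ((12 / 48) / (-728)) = 27 / 1456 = 0.02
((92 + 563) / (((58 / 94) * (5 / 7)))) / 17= 43099 / 493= 87.42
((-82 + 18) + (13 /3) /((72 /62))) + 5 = -5969 /108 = -55.27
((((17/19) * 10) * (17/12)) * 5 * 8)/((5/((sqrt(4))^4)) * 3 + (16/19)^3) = 166926400/505263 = 330.38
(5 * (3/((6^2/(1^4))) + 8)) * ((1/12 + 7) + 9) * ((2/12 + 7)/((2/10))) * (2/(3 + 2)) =4025015/432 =9317.16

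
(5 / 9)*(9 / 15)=1 / 3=0.33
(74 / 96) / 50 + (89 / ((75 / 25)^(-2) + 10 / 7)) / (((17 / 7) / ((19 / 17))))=1790791621 / 67279200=26.62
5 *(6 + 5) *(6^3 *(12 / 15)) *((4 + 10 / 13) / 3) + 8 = 196520 / 13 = 15116.92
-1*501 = -501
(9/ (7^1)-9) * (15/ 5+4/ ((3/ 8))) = -738/ 7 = -105.43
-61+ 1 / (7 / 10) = -417 / 7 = -59.57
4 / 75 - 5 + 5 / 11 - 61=-65.49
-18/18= -1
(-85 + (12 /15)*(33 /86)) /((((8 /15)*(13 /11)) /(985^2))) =-583005291825 /4472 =-130367909.62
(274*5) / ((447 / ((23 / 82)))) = 15755 / 18327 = 0.86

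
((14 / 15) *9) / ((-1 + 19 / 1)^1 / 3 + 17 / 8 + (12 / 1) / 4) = 0.76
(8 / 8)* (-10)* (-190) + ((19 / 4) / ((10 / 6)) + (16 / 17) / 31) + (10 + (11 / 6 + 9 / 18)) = 60559057 / 31620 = 1915.21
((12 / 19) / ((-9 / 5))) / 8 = -5 / 114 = -0.04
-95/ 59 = -1.61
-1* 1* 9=-9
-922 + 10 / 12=-5527 / 6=-921.17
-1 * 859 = -859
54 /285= 0.19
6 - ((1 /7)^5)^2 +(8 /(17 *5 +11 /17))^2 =1147385636757 /190953268324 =6.01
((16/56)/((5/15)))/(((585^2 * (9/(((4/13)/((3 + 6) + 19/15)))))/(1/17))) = 4/8153099955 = 0.00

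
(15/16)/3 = 5/16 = 0.31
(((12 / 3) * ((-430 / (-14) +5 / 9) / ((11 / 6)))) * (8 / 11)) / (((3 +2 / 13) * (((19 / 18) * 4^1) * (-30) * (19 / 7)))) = -81952 / 1790921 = -0.05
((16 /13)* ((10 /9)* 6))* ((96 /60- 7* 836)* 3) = -1872128 /13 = -144009.85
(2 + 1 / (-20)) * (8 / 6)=13 / 5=2.60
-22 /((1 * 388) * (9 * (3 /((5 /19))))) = -55 /99522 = -0.00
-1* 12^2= -144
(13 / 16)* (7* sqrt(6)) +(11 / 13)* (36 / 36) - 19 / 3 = -214 / 39 +91* sqrt(6) / 16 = 8.44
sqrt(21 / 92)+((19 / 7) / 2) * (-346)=-3287 / 7+sqrt(483) / 46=-469.09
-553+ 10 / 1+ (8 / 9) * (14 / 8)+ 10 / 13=-63259 / 117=-540.68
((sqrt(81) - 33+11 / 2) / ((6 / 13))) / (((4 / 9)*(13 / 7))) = -777 / 16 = -48.56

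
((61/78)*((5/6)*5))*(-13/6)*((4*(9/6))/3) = -1525/108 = -14.12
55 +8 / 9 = 503 / 9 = 55.89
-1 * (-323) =323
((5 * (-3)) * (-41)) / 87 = 205 / 29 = 7.07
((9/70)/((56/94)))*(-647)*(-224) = 1094724/35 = 31277.83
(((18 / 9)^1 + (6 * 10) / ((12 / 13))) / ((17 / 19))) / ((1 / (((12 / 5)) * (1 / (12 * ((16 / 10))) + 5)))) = 907.95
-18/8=-9/4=-2.25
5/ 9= 0.56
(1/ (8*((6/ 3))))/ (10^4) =1/ 160000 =0.00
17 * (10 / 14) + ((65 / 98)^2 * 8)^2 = 141403655 / 5764801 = 24.53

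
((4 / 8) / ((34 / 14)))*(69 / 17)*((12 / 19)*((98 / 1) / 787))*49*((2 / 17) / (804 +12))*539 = 625069137 / 2497779026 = 0.25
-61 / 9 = -6.78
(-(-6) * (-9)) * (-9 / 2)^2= -2187 / 2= -1093.50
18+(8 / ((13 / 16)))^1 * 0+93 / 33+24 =493 / 11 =44.82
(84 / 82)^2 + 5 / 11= 27809 / 18491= 1.50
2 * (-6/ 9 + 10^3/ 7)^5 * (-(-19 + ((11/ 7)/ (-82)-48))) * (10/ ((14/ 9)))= 15219790118870745014240/ 303887367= 50083655234245.87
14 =14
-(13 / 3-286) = 845 / 3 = 281.67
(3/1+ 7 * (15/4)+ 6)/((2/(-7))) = -987/8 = -123.38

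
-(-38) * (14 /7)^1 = 76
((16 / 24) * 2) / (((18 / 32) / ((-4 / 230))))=-0.04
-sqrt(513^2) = -513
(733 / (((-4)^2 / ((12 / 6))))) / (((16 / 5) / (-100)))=-91625 / 32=-2863.28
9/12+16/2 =35/4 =8.75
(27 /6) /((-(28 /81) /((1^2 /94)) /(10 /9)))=-405 /2632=-0.15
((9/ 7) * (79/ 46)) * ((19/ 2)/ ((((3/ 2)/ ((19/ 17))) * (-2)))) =-85557/ 10948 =-7.81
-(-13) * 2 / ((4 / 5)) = 65 / 2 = 32.50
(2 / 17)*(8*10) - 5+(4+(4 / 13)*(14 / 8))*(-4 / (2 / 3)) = -5043 / 221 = -22.82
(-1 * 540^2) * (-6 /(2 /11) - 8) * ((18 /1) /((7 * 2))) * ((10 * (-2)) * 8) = -17216064000 /7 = -2459437714.29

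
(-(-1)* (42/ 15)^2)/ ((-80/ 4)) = -49/ 125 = -0.39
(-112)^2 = 12544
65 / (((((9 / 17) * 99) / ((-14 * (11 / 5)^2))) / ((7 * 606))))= -48124076 / 135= -356474.64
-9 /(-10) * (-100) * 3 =-270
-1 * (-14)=14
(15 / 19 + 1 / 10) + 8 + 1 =9.89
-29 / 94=-0.31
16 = 16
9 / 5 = 1.80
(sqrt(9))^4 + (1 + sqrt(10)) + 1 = sqrt(10) + 83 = 86.16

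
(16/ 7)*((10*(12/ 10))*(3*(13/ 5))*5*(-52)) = -55625.14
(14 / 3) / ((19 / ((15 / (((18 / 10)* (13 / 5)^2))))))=8750 / 28899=0.30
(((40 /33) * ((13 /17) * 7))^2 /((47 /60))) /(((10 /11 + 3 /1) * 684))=66248000 /3295901367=0.02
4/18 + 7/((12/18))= 10.72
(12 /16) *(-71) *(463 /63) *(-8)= 3130.76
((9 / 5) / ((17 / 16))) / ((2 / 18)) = 1296 / 85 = 15.25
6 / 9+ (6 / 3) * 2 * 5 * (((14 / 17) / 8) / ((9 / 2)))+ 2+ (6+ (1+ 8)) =2773 / 153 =18.12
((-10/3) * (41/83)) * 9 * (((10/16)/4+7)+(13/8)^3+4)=-4864035/21248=-228.92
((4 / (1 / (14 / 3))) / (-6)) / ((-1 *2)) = 14 / 9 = 1.56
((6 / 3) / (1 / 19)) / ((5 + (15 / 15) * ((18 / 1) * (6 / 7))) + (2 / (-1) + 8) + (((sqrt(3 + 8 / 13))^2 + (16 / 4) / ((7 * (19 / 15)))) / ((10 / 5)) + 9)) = 131404 / 129543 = 1.01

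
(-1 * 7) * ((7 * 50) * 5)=-12250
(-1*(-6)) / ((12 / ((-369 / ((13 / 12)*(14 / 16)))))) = -17712 / 91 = -194.64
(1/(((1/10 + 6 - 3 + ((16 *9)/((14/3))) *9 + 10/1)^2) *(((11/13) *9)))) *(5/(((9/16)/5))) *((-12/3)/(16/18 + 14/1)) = -50960000/2748764609217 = -0.00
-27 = -27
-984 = -984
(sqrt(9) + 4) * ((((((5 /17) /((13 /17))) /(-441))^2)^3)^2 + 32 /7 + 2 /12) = 11945850710092343369481573531118632115101120509 /360176403319367136768288649179456244661693646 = 33.17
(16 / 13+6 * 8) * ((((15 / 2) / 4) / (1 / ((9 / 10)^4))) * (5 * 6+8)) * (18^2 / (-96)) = -10097379 / 1300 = -7767.21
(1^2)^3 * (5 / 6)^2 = 25 / 36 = 0.69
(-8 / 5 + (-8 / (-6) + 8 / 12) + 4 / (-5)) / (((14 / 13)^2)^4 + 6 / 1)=-815730721 / 15925433455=-0.05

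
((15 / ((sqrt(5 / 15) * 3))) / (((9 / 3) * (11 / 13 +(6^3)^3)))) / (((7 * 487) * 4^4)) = 65 * sqrt(3) / 342999007588608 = 0.00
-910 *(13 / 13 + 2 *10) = -19110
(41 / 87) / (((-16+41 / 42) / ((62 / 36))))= -0.05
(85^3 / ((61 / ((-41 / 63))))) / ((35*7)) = -5035825 / 188307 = -26.74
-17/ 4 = -4.25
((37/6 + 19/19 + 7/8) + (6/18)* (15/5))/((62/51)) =119/16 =7.44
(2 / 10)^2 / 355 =1 / 8875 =0.00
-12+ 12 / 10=-10.80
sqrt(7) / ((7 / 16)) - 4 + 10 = 6 + 16 * sqrt(7) / 7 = 12.05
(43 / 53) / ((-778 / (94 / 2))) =-2021 / 41234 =-0.05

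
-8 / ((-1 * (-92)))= -0.09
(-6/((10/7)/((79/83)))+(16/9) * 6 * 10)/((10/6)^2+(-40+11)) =-383469/97940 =-3.92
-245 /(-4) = 245 /4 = 61.25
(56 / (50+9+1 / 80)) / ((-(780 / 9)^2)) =-504 / 3989245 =-0.00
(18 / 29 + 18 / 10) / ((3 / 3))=351 / 145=2.42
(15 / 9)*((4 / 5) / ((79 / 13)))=52 / 237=0.22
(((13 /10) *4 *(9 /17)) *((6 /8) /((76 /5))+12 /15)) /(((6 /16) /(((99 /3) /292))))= 1661517 /2357900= 0.70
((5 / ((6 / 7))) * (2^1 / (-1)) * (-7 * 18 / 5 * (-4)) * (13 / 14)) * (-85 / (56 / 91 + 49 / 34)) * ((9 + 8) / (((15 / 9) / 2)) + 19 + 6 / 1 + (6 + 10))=839674472 / 303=2771202.88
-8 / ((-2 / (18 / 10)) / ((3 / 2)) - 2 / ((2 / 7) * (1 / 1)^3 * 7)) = 216 / 47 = 4.60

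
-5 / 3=-1.67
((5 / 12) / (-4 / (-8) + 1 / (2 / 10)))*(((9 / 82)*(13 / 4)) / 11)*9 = 1755 / 79376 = 0.02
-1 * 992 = -992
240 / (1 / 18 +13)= 864 / 47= 18.38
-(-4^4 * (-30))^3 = -452984832000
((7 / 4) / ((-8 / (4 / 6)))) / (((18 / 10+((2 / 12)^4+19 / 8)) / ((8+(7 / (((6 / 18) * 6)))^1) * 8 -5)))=-82215 / 27059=-3.04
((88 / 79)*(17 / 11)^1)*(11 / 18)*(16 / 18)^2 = 47872 / 57591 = 0.83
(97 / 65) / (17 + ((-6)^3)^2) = 97 / 3033745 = 0.00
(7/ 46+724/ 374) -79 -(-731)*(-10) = -63542217/ 8602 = -7386.91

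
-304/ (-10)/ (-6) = -76/ 15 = -5.07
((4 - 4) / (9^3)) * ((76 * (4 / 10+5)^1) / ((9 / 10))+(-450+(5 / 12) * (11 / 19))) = 0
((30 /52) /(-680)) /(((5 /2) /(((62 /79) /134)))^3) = -89373 /8192905853824250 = -0.00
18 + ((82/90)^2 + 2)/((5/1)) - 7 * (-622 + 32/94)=2079660857/475875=4370.18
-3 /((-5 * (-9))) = -1 /15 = -0.07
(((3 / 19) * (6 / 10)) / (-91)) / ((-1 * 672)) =3 / 1936480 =0.00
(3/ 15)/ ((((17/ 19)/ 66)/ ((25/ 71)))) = 6270/ 1207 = 5.19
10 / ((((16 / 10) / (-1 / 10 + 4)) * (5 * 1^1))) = 39 / 8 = 4.88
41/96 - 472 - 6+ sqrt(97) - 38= -49495/96+ sqrt(97)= -505.72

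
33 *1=33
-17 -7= -24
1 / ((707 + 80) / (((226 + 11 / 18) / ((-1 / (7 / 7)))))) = -4079 / 14166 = -0.29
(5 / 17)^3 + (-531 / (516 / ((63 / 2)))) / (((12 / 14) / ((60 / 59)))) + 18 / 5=-147179327 / 4225180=-34.83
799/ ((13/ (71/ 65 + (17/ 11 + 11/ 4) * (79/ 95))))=202513741/ 706420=286.68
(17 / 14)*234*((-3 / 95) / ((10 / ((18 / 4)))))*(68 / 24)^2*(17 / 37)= -29315871 / 1968400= -14.89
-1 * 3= -3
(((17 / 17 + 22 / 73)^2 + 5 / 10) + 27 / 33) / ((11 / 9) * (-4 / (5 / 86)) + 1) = -0.04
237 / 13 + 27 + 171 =2811 / 13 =216.23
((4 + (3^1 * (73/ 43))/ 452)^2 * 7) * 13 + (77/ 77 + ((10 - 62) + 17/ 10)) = 1414.91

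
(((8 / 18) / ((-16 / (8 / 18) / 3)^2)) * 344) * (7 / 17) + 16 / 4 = 4.44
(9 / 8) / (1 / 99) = 891 / 8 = 111.38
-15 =-15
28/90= 14/45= 0.31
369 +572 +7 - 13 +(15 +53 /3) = 2903 /3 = 967.67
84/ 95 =0.88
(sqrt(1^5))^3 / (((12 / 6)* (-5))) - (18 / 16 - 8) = 271 / 40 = 6.78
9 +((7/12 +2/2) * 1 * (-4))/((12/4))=62/9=6.89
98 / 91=14 / 13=1.08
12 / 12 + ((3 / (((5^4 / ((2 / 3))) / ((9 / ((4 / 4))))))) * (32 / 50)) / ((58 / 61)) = 1.02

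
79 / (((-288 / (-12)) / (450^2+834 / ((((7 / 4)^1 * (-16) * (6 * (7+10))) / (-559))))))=7620948379 / 11424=667099.82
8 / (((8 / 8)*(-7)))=-8 / 7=-1.14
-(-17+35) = -18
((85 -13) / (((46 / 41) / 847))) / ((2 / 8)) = 5000688 / 23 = 217421.22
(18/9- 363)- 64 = -425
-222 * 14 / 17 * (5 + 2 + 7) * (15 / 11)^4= -2202795000 / 248897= -8850.23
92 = 92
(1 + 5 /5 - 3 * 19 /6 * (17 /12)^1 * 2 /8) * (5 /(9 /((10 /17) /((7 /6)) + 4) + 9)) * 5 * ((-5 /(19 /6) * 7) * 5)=58625 /342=171.42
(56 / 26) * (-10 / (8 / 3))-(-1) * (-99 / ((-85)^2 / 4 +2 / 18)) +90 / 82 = -243807492 / 34660457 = -7.03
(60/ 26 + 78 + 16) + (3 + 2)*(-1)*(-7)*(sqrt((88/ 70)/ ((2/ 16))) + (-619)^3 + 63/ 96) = -3453292105421/ 416 + 4*sqrt(770) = -8301182834.73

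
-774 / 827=-0.94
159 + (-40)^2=1759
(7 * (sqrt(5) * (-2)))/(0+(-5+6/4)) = 8.94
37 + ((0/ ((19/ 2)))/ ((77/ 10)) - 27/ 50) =1823/ 50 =36.46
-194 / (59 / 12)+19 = -1207 / 59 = -20.46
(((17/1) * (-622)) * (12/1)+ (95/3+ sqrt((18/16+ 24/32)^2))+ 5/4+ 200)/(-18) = 3039677/432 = 7036.29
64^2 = 4096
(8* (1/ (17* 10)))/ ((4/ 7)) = 7/ 85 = 0.08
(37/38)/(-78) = -37/2964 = -0.01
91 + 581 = 672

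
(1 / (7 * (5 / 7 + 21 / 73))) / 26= 73 / 13312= 0.01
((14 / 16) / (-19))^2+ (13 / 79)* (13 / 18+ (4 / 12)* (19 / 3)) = 2564605 / 5475648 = 0.47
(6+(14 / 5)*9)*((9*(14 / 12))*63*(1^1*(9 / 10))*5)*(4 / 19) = 1857492 / 95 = 19552.55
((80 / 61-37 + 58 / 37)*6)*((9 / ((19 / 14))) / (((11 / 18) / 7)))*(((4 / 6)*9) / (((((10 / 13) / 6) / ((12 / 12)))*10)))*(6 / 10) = -234077426856 / 5360375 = -43668.11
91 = 91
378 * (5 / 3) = 630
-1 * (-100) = 100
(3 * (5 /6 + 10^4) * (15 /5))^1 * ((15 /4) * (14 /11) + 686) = 248698905 /4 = 62174726.25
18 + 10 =28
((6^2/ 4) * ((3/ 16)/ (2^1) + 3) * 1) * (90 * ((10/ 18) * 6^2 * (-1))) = -200475/ 4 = -50118.75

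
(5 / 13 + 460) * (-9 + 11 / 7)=-3420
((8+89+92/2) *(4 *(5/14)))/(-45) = -286/63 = -4.54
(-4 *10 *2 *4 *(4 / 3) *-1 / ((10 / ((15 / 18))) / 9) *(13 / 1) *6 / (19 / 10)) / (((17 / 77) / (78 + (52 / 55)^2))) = 16679050752 / 3553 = 4694357.09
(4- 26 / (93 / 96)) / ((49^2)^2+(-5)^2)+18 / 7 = 1608383976 / 625483621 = 2.57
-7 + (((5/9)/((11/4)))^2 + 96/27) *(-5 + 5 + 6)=47627/3267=14.58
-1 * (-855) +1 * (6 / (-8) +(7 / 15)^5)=2594851603 / 3037500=854.27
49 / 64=0.77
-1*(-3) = 3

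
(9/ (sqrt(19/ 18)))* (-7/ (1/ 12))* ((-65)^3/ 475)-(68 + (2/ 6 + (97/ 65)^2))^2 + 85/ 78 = -1599380852933/ 321311250 + 24913980* sqrt(38)/ 361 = 420451.94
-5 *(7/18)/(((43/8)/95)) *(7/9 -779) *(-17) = -1583604400/3483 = -454666.78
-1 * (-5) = 5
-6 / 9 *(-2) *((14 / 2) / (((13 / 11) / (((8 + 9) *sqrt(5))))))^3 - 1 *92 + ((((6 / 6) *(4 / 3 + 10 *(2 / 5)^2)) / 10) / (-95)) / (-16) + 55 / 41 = -211868549 / 2337000 + 44858932580 *sqrt(5) / 6591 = 15218787.00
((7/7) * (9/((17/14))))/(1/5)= 630/17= 37.06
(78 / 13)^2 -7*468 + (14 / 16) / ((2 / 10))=-25885 / 8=-3235.62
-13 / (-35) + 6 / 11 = 353 / 385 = 0.92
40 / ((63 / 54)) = 240 / 7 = 34.29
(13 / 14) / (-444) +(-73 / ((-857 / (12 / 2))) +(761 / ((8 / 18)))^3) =213935737902362297 / 42616896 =5019974657.52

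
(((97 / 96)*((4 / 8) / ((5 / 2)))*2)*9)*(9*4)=2619 / 20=130.95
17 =17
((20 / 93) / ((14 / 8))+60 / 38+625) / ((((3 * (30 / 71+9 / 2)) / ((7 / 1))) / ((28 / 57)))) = 145.93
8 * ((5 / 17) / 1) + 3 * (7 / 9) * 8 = 1072 / 51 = 21.02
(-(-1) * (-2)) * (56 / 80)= -7 / 5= -1.40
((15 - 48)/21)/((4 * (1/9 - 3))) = 99/728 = 0.14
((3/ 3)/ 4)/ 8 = 1/ 32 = 0.03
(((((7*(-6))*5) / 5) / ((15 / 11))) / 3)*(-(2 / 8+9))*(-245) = -139601 / 6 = -23266.83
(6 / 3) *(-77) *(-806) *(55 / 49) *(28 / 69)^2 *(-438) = -15947451520 / 1587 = -10048803.73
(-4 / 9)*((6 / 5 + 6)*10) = -32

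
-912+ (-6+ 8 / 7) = -6418 / 7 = -916.86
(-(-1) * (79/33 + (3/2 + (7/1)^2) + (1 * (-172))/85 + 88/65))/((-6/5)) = -3808715/87516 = -43.52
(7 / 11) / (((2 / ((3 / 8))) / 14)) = 1.67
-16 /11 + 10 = 94 /11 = 8.55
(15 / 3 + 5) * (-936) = -9360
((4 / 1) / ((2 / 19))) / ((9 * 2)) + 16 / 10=167 / 45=3.71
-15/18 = -5/6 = -0.83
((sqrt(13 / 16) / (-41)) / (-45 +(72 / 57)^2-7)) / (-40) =-361 * sqrt(13) / 119365760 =-0.00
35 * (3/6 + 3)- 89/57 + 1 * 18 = 15839/114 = 138.94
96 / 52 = 24 / 13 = 1.85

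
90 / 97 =0.93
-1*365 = -365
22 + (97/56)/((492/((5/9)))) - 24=-495451/247968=-2.00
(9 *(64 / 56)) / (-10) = -36 / 35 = -1.03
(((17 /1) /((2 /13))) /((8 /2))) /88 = 221 /704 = 0.31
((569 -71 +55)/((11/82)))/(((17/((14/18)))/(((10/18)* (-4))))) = -6348440/15147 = -419.12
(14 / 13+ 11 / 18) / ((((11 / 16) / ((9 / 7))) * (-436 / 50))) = -39500 / 109109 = -0.36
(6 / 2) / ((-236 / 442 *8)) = -663 / 944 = -0.70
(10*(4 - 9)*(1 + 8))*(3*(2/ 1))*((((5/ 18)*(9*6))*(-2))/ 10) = 8100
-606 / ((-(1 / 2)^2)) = 2424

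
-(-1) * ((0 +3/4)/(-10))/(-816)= 1/10880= 0.00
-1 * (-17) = 17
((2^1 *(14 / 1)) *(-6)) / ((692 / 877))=-36834 / 173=-212.91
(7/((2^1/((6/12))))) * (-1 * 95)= -665/4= -166.25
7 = 7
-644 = -644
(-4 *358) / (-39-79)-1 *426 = -413.86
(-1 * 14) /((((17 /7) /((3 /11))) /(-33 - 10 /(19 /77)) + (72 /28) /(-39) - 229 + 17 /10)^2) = -1682909537400 /6220797589553089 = -0.00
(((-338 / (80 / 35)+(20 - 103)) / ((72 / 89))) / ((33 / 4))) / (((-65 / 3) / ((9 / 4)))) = 164383 / 45760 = 3.59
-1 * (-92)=92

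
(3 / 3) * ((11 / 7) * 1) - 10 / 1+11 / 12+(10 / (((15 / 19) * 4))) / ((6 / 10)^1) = -563 / 252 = -2.23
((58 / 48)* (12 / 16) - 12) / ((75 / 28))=-497 / 120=-4.14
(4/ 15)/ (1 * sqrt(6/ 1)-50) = -20/ 3741-2 * sqrt(6)/ 18705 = -0.01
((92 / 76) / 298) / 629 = 0.00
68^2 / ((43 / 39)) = 180336 / 43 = 4193.86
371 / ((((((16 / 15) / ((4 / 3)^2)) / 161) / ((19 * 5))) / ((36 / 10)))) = 34046670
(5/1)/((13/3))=15/13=1.15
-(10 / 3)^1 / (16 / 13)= -65 / 24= -2.71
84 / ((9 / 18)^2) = 336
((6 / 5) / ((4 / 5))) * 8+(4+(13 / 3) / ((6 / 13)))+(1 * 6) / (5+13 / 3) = 1640 / 63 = 26.03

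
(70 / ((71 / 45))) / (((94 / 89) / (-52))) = -7289100 / 3337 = -2184.33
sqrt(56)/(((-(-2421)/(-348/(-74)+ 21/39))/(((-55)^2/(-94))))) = -7626025 *sqrt(14)/54731547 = -0.52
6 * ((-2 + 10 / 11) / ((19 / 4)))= -288 / 209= -1.38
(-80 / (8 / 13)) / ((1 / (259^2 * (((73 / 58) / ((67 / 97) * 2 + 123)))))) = -6175007293 / 69977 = -88243.38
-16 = -16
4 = 4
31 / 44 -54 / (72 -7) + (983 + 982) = 5619539 / 2860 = 1964.87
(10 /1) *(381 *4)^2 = 23225760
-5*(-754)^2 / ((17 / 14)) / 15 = -7959224 / 51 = -156063.22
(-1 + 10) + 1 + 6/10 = 53/5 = 10.60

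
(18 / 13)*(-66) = -1188 / 13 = -91.38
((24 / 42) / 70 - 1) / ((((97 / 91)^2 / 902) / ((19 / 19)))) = -787.38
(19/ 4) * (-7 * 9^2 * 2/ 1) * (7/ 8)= -4713.19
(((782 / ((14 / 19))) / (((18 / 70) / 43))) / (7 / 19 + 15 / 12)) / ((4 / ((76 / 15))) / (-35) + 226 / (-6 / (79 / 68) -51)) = -7959411730340 / 293710839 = -27099.48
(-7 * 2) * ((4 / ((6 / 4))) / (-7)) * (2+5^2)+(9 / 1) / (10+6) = 2313 / 16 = 144.56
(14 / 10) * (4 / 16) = 0.35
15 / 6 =2.50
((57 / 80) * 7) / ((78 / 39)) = 399 / 160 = 2.49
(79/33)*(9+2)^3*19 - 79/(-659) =119688476/1977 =60540.45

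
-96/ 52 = -24/ 13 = -1.85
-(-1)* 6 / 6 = 1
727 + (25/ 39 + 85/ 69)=217933/ 299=728.87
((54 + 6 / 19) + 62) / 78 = 85 / 57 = 1.49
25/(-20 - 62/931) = -23275/18682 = -1.25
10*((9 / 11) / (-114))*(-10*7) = 1050 / 209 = 5.02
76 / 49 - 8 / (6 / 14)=-2516 / 147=-17.12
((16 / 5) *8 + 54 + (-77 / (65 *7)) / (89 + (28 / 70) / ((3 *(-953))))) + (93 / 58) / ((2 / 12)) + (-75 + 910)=2216458637363 / 2398196905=924.22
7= 7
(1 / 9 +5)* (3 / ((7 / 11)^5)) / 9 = 7408346 / 453789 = 16.33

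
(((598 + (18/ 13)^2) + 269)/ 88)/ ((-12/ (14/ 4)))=-342643/ 118976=-2.88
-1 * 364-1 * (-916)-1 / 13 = 7175 / 13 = 551.92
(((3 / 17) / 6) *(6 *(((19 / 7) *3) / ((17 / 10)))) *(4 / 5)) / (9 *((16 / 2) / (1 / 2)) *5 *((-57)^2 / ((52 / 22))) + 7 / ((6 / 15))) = 35568 / 52056918305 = 0.00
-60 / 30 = -2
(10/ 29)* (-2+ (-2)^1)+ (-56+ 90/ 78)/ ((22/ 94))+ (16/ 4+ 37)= -807512/ 4147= -194.72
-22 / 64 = -11 / 32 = -0.34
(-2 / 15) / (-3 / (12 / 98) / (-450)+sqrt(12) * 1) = 5880 / 9717599 - 216000 * sqrt(3) / 9717599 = -0.04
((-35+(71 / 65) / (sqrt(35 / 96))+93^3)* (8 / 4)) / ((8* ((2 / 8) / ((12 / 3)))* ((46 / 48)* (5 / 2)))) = 1342871.06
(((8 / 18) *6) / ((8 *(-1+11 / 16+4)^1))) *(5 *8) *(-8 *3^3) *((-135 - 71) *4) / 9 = 4218880 / 59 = 71506.44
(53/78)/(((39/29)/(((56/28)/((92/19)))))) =29203/139932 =0.21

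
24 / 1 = 24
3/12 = 1/4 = 0.25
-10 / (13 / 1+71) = -5 / 42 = -0.12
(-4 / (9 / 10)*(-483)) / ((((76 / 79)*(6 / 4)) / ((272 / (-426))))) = -34595680 / 36423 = -949.83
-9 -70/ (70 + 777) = -1099/ 121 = -9.08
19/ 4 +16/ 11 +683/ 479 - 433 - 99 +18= -10672245/ 21076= -506.37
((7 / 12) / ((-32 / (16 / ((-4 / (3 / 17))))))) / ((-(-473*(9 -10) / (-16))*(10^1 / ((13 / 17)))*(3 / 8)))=182 / 2050455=0.00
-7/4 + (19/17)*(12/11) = -397/748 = -0.53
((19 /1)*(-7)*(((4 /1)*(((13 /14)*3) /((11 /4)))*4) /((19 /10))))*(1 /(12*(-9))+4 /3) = -13520 /9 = -1502.22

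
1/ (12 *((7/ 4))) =1/ 21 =0.05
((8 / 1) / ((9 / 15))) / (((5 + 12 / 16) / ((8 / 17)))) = 1280 / 1173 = 1.09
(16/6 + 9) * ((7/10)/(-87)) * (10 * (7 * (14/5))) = -4802/261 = -18.40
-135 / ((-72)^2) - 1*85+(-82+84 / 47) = -1491115 / 9024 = -165.24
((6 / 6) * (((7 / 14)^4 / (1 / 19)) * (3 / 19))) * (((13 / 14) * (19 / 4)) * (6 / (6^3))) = 247 / 10752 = 0.02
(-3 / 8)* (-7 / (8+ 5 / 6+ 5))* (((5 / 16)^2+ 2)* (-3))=-1.19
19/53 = 0.36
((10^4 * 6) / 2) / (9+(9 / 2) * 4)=10000 / 9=1111.11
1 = 1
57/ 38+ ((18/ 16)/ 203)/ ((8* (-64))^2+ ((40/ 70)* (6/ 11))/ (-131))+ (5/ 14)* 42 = 10122175630281/ 613465188928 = 16.50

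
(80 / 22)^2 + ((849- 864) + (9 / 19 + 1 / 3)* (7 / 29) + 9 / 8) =-731347 / 1600104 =-0.46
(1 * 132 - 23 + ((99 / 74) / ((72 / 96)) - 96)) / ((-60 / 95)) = -10393 / 444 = -23.41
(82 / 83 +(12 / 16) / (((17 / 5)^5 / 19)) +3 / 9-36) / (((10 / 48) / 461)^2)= -99964793513743248 / 589240655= -169650197.53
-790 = -790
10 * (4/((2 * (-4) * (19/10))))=-50/19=-2.63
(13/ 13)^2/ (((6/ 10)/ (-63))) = -105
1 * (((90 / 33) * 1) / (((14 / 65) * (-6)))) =-325 / 154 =-2.11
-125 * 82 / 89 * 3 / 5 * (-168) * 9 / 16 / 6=193725 / 178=1088.34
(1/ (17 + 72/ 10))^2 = 25/ 14641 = 0.00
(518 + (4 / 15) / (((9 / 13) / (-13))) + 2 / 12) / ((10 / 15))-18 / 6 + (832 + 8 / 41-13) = 11704193 / 7380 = 1585.93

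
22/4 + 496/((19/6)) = 6161/38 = 162.13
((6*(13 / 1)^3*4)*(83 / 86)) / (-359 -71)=-1094106 / 9245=-118.35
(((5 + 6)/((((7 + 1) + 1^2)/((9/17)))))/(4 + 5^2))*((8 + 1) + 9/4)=495/1972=0.25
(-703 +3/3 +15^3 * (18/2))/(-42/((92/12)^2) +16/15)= 235455255/2794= 84271.74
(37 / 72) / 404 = 37 / 29088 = 0.00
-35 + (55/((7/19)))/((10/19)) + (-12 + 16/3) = 10163/42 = 241.98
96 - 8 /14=668 /7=95.43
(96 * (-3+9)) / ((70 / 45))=2592 / 7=370.29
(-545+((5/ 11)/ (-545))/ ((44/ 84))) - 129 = -674.00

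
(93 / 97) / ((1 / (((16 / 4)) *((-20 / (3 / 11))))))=-27280 / 97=-281.24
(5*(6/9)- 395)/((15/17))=-3995/9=-443.89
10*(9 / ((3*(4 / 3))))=45 / 2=22.50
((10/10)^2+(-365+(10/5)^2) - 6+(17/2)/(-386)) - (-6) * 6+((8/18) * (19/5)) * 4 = -11230277/34740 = -323.27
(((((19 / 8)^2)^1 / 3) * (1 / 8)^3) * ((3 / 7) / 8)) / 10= 361 / 18350080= 0.00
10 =10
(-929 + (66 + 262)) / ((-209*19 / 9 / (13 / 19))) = 70317 / 75449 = 0.93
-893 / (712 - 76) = -893 / 636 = -1.40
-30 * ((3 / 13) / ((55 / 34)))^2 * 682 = -3870288 / 9295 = -416.38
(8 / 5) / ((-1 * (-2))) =4 / 5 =0.80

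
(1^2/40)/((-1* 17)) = -1/680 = -0.00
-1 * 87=-87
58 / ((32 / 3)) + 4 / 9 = 847 / 144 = 5.88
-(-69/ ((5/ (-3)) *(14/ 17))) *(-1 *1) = 3519/ 70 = 50.27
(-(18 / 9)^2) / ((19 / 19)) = -4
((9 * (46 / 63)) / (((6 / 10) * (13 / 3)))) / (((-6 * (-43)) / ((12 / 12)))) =115 / 11739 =0.01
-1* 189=-189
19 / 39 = 0.49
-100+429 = 329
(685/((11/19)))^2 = 169390225/121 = 1399919.21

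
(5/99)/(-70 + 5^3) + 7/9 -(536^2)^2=-89884961868976/1089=-82538991615.22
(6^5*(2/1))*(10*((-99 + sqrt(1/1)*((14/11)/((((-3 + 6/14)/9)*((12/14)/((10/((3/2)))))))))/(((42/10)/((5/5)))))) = -4948737.66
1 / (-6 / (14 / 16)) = -7 / 48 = -0.15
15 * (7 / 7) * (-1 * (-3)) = 45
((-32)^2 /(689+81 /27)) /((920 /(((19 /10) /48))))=19 /298425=0.00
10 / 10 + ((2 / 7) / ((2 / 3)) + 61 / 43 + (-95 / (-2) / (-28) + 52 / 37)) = 227743 / 89096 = 2.56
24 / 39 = 8 / 13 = 0.62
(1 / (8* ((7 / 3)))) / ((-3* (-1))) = 1 / 56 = 0.02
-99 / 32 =-3.09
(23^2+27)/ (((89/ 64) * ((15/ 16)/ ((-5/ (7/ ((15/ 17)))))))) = -2846720/ 10591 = -268.79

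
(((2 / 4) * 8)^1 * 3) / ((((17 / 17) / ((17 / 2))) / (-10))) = -1020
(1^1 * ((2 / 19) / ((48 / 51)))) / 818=17 / 124336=0.00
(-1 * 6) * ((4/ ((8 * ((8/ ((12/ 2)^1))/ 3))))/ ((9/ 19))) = -57/ 4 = -14.25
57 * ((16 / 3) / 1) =304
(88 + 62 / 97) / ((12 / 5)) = 36.93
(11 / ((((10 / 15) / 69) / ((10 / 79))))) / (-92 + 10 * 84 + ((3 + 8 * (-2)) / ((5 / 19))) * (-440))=1035 / 161476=0.01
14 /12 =7 /6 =1.17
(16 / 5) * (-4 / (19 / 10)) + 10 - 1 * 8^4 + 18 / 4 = -155353 / 38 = -4088.24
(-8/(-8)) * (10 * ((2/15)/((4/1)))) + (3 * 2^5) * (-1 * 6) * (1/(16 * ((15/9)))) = -319/15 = -21.27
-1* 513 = -513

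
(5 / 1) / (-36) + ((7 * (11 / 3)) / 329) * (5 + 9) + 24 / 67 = 148679 / 113364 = 1.31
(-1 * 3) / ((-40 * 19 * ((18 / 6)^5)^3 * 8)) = 1 / 29080451520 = 0.00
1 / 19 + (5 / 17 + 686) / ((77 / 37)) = 8203210 / 24871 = 329.83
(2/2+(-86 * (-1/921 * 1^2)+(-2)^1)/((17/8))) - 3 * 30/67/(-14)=0.20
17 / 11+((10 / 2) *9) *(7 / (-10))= -659 / 22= -29.95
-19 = -19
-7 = -7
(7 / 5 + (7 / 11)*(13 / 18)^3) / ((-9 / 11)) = -2.00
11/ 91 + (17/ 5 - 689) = -311893/ 455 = -685.48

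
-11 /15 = -0.73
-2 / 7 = -0.29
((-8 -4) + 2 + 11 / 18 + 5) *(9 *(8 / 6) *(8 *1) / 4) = -316 / 3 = -105.33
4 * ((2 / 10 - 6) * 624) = -72384 / 5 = -14476.80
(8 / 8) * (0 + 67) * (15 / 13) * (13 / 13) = 1005 / 13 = 77.31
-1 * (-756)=756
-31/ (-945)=31/ 945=0.03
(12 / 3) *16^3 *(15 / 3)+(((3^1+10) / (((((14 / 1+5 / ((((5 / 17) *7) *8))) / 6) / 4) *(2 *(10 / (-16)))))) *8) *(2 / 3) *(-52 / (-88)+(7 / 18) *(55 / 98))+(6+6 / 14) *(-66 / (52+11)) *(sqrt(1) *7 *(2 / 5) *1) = 227104743748 / 2775465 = 81825.84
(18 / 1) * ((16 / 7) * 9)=370.29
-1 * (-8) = 8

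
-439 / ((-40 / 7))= 3073 / 40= 76.82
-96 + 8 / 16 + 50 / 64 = -3031 / 32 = -94.72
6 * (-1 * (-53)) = 318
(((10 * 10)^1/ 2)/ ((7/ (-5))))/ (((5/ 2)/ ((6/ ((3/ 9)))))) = -257.14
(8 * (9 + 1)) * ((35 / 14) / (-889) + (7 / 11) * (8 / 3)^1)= 3976120 / 29337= 135.53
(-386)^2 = 148996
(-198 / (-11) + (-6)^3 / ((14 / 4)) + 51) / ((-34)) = -3 / 14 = -0.21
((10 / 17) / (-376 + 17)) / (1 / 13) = -130 / 6103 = -0.02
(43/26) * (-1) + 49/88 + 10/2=4465/1144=3.90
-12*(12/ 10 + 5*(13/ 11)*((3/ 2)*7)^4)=-189622143/ 220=-861918.83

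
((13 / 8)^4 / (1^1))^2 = 815730721 / 16777216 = 48.62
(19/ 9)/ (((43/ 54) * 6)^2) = 171/ 1849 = 0.09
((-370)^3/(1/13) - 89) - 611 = -658489700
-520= -520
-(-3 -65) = 68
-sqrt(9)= -3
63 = 63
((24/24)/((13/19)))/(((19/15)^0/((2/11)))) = 38/143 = 0.27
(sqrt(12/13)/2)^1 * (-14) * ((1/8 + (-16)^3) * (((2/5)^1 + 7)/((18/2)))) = 8486653 * sqrt(39)/2340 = 22649.20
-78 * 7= -546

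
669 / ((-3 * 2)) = -223 / 2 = -111.50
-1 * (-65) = 65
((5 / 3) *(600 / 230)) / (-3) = -100 / 69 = -1.45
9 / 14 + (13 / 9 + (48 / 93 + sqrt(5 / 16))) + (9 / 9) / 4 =sqrt(5) / 4 + 22291 / 7812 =3.41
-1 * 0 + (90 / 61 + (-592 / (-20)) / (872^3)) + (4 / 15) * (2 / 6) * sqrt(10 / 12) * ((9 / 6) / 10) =sqrt(30) / 450 + 74593672657 / 50557932160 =1.49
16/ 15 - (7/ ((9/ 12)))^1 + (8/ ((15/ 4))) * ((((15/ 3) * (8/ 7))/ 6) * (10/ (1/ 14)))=12428/ 45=276.18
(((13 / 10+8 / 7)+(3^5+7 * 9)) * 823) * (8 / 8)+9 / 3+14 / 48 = 213235481 / 840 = 253851.76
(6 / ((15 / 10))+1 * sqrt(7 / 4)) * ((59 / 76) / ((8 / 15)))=885 * sqrt(7) / 1216+885 / 152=7.75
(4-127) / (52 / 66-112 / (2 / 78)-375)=4059 / 156493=0.03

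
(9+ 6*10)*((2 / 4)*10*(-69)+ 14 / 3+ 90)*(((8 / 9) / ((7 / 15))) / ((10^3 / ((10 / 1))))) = -329.01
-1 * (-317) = 317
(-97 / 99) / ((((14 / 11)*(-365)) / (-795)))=-5141 / 3066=-1.68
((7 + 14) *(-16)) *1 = -336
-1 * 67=-67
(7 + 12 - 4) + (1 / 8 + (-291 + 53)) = -1783 / 8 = -222.88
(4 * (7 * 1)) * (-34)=-952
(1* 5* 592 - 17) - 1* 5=2938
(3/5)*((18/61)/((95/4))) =216/28975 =0.01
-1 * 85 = -85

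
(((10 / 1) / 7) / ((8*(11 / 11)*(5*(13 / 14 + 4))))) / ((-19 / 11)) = -11 / 2622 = -0.00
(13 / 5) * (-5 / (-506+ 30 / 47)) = 611 / 23752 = 0.03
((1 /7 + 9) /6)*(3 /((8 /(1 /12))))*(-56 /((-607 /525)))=2.31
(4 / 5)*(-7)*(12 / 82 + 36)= -41496 / 205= -202.42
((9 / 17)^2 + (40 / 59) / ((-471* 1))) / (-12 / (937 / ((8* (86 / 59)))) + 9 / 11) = 23080970143 / 55363816989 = 0.42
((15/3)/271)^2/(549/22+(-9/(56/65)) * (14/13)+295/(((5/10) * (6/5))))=3300/4899175669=0.00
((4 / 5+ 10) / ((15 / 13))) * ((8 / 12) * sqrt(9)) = 468 / 25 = 18.72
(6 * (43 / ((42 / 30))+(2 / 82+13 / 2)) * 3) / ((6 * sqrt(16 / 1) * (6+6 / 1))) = 21375 / 9184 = 2.33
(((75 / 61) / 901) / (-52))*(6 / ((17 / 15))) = -3375 / 24292762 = -0.00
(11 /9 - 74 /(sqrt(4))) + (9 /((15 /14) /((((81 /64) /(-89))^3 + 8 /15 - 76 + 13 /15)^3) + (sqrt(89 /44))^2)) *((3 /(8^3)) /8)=-67275995377966474793300618194575760769181740209621 /1880556257135128524040532177938955806816839330816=-35.77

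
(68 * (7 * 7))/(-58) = -1666/29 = -57.45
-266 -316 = -582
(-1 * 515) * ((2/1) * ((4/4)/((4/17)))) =-8755/2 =-4377.50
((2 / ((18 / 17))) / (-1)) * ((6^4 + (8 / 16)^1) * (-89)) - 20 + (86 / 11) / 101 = 4358286787 / 19998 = 217936.13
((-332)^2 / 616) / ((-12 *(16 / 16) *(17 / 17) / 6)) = -6889 / 77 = -89.47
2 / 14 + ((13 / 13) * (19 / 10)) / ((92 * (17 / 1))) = 15773 / 109480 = 0.14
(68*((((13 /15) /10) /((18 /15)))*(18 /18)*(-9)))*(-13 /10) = 2873 /50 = 57.46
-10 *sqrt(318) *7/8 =-35 *sqrt(318)/4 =-156.03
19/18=1.06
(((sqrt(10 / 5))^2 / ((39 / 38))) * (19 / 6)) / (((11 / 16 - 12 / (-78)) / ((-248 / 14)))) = -1432448 / 11025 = -129.93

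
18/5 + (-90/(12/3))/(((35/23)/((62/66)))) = -7923/770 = -10.29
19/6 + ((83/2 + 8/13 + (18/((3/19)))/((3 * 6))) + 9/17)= 11524/221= 52.14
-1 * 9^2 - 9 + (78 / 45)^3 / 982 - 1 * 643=-1214663837 / 1657125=-732.99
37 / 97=0.38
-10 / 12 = -5 / 6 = -0.83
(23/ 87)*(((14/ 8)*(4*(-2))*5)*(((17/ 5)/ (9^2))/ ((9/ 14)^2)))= -1072904/ 570807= -1.88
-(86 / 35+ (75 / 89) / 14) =-15683 / 6230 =-2.52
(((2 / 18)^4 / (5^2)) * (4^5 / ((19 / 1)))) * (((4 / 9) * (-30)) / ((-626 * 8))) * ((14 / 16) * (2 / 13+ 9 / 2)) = 27104 / 7608562065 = 0.00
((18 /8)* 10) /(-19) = -45 /38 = -1.18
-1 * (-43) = 43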